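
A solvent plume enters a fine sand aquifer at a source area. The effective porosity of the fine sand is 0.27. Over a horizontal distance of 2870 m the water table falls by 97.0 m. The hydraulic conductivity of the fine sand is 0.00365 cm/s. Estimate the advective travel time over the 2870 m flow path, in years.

19.9

Convert K: 0.00365 cm/s × 864 = 3.154 m/day.
Hydraulic gradient i = Δh / L = 97.0 / 2870 = 0.03380.
Darcy flux q = K · i = 3.154 × 0.03380 = 0.1066 m/day.
Seepage velocity v = q / n_e = 0.1066 / 0.27 = 0.3948 m/day.
Travel time t = L / v = 2870 / 0.3948 = 7270 days = 19.90 years.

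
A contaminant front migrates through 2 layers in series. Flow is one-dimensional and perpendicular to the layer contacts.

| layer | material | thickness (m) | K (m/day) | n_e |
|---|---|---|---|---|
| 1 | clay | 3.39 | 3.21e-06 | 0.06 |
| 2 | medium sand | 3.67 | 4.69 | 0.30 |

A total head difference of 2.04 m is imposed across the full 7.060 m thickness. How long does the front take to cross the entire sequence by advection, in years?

1850

With flow normal to the layers, continuity requires the same specific discharge q through every layer.
Σ(b_i/K_i) = 3.39/3.21e-06 + 3.67/4.69 = 1.056e+06 d.
q = Δh / Σ(b_i/K_i) = 2.04 / 1.056e+06 = 1.932e-06 m/day.
In each layer the seepage velocity is v_i = q/n_i, so the layer transit time is t_i = b_i·n_i / q:
  layer 1 (clay): t_1 = 3.39 × 0.06 / 1.932e-06 = 1.053e+05 d
  layer 2 (medium sand): t_2 = 3.67 × 0.30 / 1.932e-06 = 5.700e+05 d
Total t = Σ t_i = 6.753e+05 days = 1849 years.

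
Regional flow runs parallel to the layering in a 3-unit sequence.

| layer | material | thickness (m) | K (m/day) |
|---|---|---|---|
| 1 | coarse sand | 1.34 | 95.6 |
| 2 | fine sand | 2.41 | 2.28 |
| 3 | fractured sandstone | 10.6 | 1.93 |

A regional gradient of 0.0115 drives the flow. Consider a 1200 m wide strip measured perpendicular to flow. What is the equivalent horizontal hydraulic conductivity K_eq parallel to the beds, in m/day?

Flow is parallel to layering, so each bed carries its own Darcy discharge and the transmissivities add.
Σ(K_i·b_i) = 95.6×1.34 + 2.28×2.41 + 1.93×10.6 = 154.1 m²/day.
Total thickness b = 14.35 m, so K_eq = Σ(K_i·b_i)/b = 10.74 m/day.

10.7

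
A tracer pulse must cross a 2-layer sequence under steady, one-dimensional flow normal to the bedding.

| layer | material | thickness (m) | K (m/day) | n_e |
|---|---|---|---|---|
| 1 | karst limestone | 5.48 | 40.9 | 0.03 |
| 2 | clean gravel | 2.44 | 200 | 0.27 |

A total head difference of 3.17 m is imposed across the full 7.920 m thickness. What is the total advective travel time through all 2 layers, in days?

0.0380

With flow normal to the layers, continuity requires the same specific discharge q through every layer.
Σ(b_i/K_i) = 5.48/40.9 + 2.44/200 = 0.1462 d.
q = Δh / Σ(b_i/K_i) = 3.17 / 0.1462 = 21.68 m/day.
In each layer the seepage velocity is v_i = q/n_i, so the layer transit time is t_i = b_i·n_i / q:
  layer 1 (karst limestone): t_1 = 5.48 × 0.03 / 21.68 = 0.007581 d
  layer 2 (clean gravel): t_2 = 2.44 × 0.27 / 21.68 = 0.03038 d
Total t = Σ t_i = 0.03796 days.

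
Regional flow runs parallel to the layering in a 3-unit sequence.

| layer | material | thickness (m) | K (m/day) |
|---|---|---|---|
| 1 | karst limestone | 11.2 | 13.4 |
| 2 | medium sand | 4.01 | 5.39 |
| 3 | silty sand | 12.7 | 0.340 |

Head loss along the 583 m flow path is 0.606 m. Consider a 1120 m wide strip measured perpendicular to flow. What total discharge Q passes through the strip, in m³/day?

Flow is parallel to layering, so each bed carries its own Darcy discharge and the transmissivities add.
Σ(K_i·b_i) = 13.4×11.2 + 5.39×4.01 + 0.340×12.7 = 176.0 m²/day.
Hydraulic gradient i = Δh / L = 0.606 / 583 = 0.001039.
Q = Σ(K_i·b_i) · W · i = 176.0 × 1120 × 0.001039 = 204.9 m³/day.

205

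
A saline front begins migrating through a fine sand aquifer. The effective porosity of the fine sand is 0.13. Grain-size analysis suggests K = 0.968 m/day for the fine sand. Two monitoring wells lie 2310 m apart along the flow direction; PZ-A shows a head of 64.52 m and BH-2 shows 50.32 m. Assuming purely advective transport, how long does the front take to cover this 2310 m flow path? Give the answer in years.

Hydraulic gradient i = (64.52 − 50.32) / 2310 = 14.2 / 2310 = 0.006147.
Darcy flux q = K · i = 0.9680 × 0.006147 = 0.005950 m/day.
Seepage velocity v = q / n_e = 0.005950 / 0.13 = 0.04577 m/day.
Travel time t = L / v = 2310 / 0.04577 = 50467 days = 138.2 years.

138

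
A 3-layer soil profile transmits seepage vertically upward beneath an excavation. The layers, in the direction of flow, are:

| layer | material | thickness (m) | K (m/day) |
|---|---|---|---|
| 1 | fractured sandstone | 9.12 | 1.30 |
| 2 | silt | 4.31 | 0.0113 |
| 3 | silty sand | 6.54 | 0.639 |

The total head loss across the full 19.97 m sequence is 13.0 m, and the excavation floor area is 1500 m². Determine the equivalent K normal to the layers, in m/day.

0.0501

Flow is perpendicular to layering, so the layers act in series and the equivalent K is the thickness-weighted harmonic mean.
Total thickness L = 9.12 + 4.31 + 6.54 = 19.97 m.
Σ(b_i/K_i) = 9.12/1.30 + 4.31/0.0113 + 6.54/0.639 = 398.7 d.
K_eq = L / Σ(b_i/K_i) = 19.97 / 398.7 = 0.05009 m/day.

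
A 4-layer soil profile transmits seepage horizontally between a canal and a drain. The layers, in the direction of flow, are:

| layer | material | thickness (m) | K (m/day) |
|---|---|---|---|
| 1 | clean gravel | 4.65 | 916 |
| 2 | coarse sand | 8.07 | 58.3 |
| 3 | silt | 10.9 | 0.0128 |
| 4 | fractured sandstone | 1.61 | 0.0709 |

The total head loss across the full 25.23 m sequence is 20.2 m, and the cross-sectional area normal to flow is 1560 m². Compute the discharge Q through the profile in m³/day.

36.0

Flow is perpendicular to layering, so the layers act in series and the equivalent K is the thickness-weighted harmonic mean.
Total thickness L = 4.65 + 8.07 + 10.9 + 1.61 = 25.23 m.
Σ(b_i/K_i) = 4.65/916 + 8.07/58.3 + 10.9/0.0128 + 1.61/0.0709 = 874.4 d.
K_eq = L / Σ(b_i/K_i) = 25.23 / 874.4 = 0.02885 m/day.
Q = K_eq · A · (Δh/L) = 0.02885 × 1560 × (20.2/25.23) = 36.04 m³/day.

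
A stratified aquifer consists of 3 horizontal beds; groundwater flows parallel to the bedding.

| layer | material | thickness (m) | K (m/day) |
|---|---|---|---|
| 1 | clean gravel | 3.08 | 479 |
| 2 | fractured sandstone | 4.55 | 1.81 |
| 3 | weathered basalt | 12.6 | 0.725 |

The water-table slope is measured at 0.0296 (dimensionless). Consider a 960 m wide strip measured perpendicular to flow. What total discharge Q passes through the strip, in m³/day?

42400

Flow is parallel to layering, so each bed carries its own Darcy discharge and the transmissivities add.
Σ(K_i·b_i) = 479×3.08 + 1.81×4.55 + 0.725×12.6 = 1493 m²/day.
Hydraulic gradient i = 0.0296.
Q = Σ(K_i·b_i) · W · i = 1493 × 960 × 0.02960 = 42416 m³/day.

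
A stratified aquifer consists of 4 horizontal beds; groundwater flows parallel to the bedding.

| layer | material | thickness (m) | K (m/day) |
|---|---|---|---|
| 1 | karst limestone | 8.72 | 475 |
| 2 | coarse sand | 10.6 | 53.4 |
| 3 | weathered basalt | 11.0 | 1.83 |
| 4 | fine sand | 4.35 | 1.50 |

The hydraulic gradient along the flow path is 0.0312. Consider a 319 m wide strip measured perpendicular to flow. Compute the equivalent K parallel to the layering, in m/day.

137

Flow is parallel to layering, so each bed carries its own Darcy discharge and the transmissivities add.
Σ(K_i·b_i) = 475×8.72 + 53.4×10.6 + 1.83×11.0 + 1.50×4.35 = 4735 m²/day.
Total thickness b = 34.67 m, so K_eq = Σ(K_i·b_i)/b = 136.6 m/day.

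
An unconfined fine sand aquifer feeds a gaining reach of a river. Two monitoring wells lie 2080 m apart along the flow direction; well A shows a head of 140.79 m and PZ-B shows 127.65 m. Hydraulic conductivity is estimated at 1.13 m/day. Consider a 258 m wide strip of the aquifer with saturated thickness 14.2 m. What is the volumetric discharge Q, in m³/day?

Cross-sectional area A = 258 × 14.2 = 3664 m².
Hydraulic gradient i = (140.79 − 127.65) / 2080 = 13.14 / 2080 = 0.006317.
Darcy's law: Q = K · A · i = 1.130 × 3664 × 0.006317 = 26.15 m³/day.

26.2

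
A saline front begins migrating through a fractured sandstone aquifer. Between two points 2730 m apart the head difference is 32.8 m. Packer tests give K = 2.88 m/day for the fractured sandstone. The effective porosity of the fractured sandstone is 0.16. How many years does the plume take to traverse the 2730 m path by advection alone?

Hydraulic gradient i = Δh / L = 32.8 / 2730 = 0.01201.
Darcy flux q = K · i = 2.880 × 0.01201 = 0.03460 m/day.
Seepage velocity v = q / n_e = 0.03460 / 0.16 = 0.2163 m/day.
Travel time t = L / v = 2730 / 0.2163 = 12623 days = 34.56 years.

34.6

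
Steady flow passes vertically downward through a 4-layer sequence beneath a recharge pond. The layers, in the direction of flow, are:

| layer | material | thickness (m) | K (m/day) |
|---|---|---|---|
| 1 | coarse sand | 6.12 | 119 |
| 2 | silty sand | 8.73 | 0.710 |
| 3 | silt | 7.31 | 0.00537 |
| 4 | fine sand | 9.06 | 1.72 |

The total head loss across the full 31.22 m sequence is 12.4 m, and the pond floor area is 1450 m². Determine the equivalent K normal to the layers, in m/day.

0.0226

Flow is perpendicular to layering, so the layers act in series and the equivalent K is the thickness-weighted harmonic mean.
Total thickness L = 6.12 + 8.73 + 7.31 + 9.06 = 31.22 m.
Σ(b_i/K_i) = 6.12/119 + 8.73/0.710 + 7.31/0.00537 + 9.06/1.72 = 1379 d.
K_eq = L / Σ(b_i/K_i) = 31.22 / 1379 = 0.02264 m/day.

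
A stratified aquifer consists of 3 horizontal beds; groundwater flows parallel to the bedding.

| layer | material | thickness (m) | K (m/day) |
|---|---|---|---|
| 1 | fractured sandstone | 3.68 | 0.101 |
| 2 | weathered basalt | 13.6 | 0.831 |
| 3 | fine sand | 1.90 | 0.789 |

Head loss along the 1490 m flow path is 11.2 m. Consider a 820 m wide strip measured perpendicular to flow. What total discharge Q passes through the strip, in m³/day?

81.2

Flow is parallel to layering, so each bed carries its own Darcy discharge and the transmissivities add.
Σ(K_i·b_i) = 0.101×3.68 + 0.831×13.6 + 0.789×1.90 = 13.17 m²/day.
Hydraulic gradient i = Δh / L = 11.2 / 1490 = 0.007517.
Q = Σ(K_i·b_i) · W · i = 13.17 × 820 × 0.007517 = 81.19 m³/day.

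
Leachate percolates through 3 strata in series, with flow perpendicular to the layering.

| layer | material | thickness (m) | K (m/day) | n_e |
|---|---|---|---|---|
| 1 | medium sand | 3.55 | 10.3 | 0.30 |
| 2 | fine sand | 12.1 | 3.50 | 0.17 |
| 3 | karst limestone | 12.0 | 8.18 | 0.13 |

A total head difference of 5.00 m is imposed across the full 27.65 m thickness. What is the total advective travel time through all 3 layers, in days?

With flow normal to the layers, continuity requires the same specific discharge q through every layer.
Σ(b_i/K_i) = 3.55/10.3 + 12.1/3.50 + 12.0/8.18 = 5.269 d.
q = Δh / Σ(b_i/K_i) = 5.00 / 5.269 = 0.9490 m/day.
In each layer the seepage velocity is v_i = q/n_i, so the layer transit time is t_i = b_i·n_i / q:
  layer 1 (medium sand): t_1 = 3.55 × 0.30 / 0.9490 = 1.122 d
  layer 2 (fine sand): t_2 = 12.1 × 0.17 / 0.9490 = 2.168 d
  layer 3 (karst limestone): t_3 = 12.0 × 0.13 / 0.9490 = 1.644 d
Total t = Σ t_i = 4.934 days.

4.93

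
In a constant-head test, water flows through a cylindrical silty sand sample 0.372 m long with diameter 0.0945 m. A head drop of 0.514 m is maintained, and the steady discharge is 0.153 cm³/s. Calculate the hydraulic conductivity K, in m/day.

Cross-sectional area A = π·(d/2)² = π × (0.0945/2)² = 0.007014 m².
Convert discharge: 0.153 cm³/s = 1.530e-07 m³/s.
Darcy's law rearranged: K = Q·L / (A·Δh) = 1.530e-07 × 0.372 / (0.007014 × 0.514) = 1.579e-05 m/s = 1.364 m/day.

1.36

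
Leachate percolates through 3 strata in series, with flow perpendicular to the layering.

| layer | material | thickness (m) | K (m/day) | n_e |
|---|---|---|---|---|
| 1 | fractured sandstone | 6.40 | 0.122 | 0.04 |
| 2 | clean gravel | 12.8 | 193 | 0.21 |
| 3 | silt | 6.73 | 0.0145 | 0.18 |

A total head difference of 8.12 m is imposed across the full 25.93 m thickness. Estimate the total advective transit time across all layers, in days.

With flow normal to the layers, continuity requires the same specific discharge q through every layer.
Σ(b_i/K_i) = 6.40/0.122 + 12.8/193 + 6.73/0.0145 = 516.7 d.
q = Δh / Σ(b_i/K_i) = 8.12 / 516.7 = 0.01572 m/day.
In each layer the seepage velocity is v_i = q/n_i, so the layer transit time is t_i = b_i·n_i / q:
  layer 1 (fractured sandstone): t_1 = 6.40 × 0.04 / 0.01572 = 16.29 d
  layer 2 (clean gravel): t_2 = 12.8 × 0.21 / 0.01572 = 171.0 d
  layer 3 (silt): t_3 = 6.73 × 0.18 / 0.01572 = 77.08 d
Total t = Σ t_i = 264.4 days.

264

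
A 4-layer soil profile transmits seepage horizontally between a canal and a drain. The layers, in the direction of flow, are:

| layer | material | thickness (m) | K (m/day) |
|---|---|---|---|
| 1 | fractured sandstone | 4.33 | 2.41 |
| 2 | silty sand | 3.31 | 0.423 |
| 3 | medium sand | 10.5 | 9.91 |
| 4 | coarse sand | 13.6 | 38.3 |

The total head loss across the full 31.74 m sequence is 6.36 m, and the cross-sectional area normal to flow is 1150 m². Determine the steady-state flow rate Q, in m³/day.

Flow is perpendicular to layering, so the layers act in series and the equivalent K is the thickness-weighted harmonic mean.
Total thickness L = 4.33 + 3.31 + 10.5 + 13.6 = 31.74 m.
Σ(b_i/K_i) = 4.33/2.41 + 3.31/0.423 + 10.5/9.91 + 13.6/38.3 = 11.04 d.
K_eq = L / Σ(b_i/K_i) = 31.74 / 11.04 = 2.876 m/day.
Q = K_eq · A · (Δh/L) = 2.876 × 1150 × (6.36/31.74) = 662.7 m³/day.

663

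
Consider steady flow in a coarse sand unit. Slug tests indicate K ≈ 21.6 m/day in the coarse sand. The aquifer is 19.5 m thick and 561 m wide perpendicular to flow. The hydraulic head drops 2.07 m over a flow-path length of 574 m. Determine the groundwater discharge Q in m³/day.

Cross-sectional area A = 561 × 19.5 = 10940 m².
Hydraulic gradient i = Δh / L = 2.07 / 574 = 0.003606.
Darcy's law: Q = K · A · i = 21.60 × 10940 × 0.003606 = 852.1 m³/day.

852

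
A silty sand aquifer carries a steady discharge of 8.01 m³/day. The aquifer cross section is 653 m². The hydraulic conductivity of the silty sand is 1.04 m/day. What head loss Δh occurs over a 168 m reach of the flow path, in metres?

From Q = K·A·i, i = Q / (K·A) = 8.01 / (1.040 × 653.0) = 0.01179.
Head loss Δh = i · L = 0.01179 × 168 = 1.982 m.

1.98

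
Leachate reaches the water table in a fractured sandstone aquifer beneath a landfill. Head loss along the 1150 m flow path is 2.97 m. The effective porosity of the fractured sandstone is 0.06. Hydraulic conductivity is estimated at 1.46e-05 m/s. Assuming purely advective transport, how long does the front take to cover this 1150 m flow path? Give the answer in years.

Convert K: 1.46e-05 m/s × 86400 = 1.261 m/day.
Hydraulic gradient i = Δh / L = 2.97 / 1150 = 0.002583.
Darcy flux q = K · i = 1.261 × 0.002583 = 0.003258 m/day.
Seepage velocity v = q / n_e = 0.003258 / 0.06 = 0.05430 m/day.
Travel time t = L / v = 1150 / 0.05430 = 21180 days = 57.99 years.

58.0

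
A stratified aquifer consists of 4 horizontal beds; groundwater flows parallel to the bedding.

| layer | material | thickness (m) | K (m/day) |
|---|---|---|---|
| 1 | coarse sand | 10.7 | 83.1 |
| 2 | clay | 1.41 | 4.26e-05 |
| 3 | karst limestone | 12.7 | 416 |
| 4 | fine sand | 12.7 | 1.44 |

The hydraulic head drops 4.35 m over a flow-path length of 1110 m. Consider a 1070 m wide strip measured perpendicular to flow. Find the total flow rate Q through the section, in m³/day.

Flow is parallel to layering, so each bed carries its own Darcy discharge and the transmissivities add.
Σ(K_i·b_i) = 83.1×10.7 + 4.26e-05×1.41 + 416×12.7 + 1.44×12.7 = 6191 m²/day.
Hydraulic gradient i = Δh / L = 4.35 / 1110 = 0.003919.
Q = Σ(K_i·b_i) · W · i = 6191 × 1070 × 0.003919 = 25959 m³/day.

26000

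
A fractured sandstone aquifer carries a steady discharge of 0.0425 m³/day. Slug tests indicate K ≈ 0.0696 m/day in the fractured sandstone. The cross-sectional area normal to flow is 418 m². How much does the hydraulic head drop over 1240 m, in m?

From Q = K·A·i, i = Q / (K·A) = 0.0425 / (0.06960 × 418.0) = 0.001461.
Head loss Δh = i · L = 0.001461 × 1240 = 1.811 m.

1.81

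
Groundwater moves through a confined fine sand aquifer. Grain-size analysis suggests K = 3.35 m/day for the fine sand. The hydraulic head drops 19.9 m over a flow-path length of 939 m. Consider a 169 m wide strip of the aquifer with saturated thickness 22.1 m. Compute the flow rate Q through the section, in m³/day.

Cross-sectional area A = 169 × 22.1 = 3735 m².
Hydraulic gradient i = Δh / L = 19.9 / 939 = 0.02119.
Darcy's law: Q = K · A · i = 3.350 × 3735 × 0.02119 = 265.2 m³/day.

265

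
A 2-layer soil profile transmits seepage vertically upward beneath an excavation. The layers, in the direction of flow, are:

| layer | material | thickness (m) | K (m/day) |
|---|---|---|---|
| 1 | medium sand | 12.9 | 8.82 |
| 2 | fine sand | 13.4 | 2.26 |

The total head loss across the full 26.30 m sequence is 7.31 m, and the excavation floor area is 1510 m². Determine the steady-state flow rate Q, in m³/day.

1490

Flow is perpendicular to layering, so the layers act in series and the equivalent K is the thickness-weighted harmonic mean.
Total thickness L = 12.9 + 13.4 = 26.30 m.
Σ(b_i/K_i) = 12.9/8.82 + 13.4/2.26 = 7.392 d.
K_eq = L / Σ(b_i/K_i) = 26.30 / 7.392 = 3.558 m/day.
Q = K_eq · A · (Δh/L) = 3.558 × 1510 × (7.31/26.30) = 1493 m³/day.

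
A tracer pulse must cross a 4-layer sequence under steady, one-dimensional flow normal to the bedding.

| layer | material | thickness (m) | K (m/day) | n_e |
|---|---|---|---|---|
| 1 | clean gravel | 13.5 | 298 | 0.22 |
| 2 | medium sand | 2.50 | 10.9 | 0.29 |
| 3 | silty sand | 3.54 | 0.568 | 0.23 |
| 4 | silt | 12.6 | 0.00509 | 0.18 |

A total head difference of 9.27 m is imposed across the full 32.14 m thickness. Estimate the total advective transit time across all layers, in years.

With flow normal to the layers, continuity requires the same specific discharge q through every layer.
Σ(b_i/K_i) = 13.5/298 + 2.50/10.9 + 3.54/0.568 + 12.6/0.00509 = 2482 d.
q = Δh / Σ(b_i/K_i) = 9.27 / 2482 = 0.003735 m/day.
In each layer the seepage velocity is v_i = q/n_i, so the layer transit time is t_i = b_i·n_i / q:
  layer 1 (clean gravel): t_1 = 13.5 × 0.22 / 0.003735 = 795.2 d
  layer 2 (medium sand): t_2 = 2.50 × 0.29 / 0.003735 = 194.1 d
  layer 3 (silty sand): t_3 = 3.54 × 0.23 / 0.003735 = 218.0 d
  layer 4 (silt): t_4 = 12.6 × 0.18 / 0.003735 = 607.2 d
Total t = Σ t_i = 1815 days = 4.968 years.

4.97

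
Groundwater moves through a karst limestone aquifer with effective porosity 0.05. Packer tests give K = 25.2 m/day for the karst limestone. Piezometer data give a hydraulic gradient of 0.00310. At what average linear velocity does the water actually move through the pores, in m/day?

1.56

Hydraulic gradient i = 0.00310.
Darcy flux q = K · i = 25.20 × 0.003100 = 0.07812 m/day.
Seepage velocity v = q / n_e = 0.07812 / 0.05 = 1.562 m/day.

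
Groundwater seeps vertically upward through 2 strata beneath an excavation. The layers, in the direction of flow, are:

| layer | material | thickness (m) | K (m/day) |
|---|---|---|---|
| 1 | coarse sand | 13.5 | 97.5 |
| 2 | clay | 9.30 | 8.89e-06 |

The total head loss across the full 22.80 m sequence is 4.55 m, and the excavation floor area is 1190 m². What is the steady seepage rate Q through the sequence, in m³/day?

Flow is perpendicular to layering, so the layers act in series and the equivalent K is the thickness-weighted harmonic mean.
Total thickness L = 13.5 + 9.30 = 22.80 m.
Σ(b_i/K_i) = 13.5/97.5 + 9.30/8.89e-06 = 1.046e+06 d.
K_eq = L / Σ(b_i/K_i) = 22.80 / 1.046e+06 = 2.179e-05 m/day.
Q = K_eq · A · (Δh/L) = 2.179e-05 × 1190 × (4.55/22.80) = 0.005176 m³/day.

0.00518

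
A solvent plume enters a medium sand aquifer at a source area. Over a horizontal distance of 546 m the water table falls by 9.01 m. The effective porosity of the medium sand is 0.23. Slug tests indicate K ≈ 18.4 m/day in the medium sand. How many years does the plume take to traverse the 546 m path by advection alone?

Hydraulic gradient i = Δh / L = 9.01 / 546 = 0.01650.
Darcy flux q = K · i = 18.40 × 0.01650 = 0.3036 m/day.
Seepage velocity v = q / n_e = 0.3036 / 0.23 = 1.320 m/day.
Travel time t = L / v = 546 / 1.320 = 413.6 days = 1.132 years.

1.13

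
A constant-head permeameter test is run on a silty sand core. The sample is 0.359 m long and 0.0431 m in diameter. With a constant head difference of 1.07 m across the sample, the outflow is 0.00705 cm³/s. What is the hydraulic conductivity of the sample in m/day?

Cross-sectional area A = π·(d/2)² = π × (0.0431/2)² = 0.001459 m².
Convert discharge: 0.00705 cm³/s = 7.050e-09 m³/s.
Darcy's law rearranged: K = Q·L / (A·Δh) = 7.050e-09 × 0.359 / (0.001459 × 1.07) = 1.621e-06 m/s = 0.1401 m/day.

0.140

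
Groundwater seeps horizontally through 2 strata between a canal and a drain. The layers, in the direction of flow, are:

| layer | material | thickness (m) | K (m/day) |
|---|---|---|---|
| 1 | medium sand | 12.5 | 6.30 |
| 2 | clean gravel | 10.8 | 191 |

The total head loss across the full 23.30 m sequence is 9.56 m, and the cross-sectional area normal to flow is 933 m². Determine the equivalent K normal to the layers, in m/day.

Flow is perpendicular to layering, so the layers act in series and the equivalent K is the thickness-weighted harmonic mean.
Total thickness L = 12.5 + 10.8 = 23.30 m.
Σ(b_i/K_i) = 12.5/6.30 + 10.8/191 = 2.041 d.
K_eq = L / Σ(b_i/K_i) = 23.30 / 2.041 = 11.42 m/day.

11.4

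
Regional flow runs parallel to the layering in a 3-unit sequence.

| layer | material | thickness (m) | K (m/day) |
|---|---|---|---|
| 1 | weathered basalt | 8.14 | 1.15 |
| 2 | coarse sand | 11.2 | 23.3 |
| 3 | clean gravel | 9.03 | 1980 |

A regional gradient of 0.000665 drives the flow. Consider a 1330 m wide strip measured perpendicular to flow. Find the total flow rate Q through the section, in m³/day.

Flow is parallel to layering, so each bed carries its own Darcy discharge and the transmissivities add.
Σ(K_i·b_i) = 1.15×8.14 + 23.3×11.2 + 1980×9.03 = 18150 m²/day.
Hydraulic gradient i = 0.000665.
Q = Σ(K_i·b_i) · W · i = 18150 × 1330 × 0.0006650 = 16053 m³/day.

16100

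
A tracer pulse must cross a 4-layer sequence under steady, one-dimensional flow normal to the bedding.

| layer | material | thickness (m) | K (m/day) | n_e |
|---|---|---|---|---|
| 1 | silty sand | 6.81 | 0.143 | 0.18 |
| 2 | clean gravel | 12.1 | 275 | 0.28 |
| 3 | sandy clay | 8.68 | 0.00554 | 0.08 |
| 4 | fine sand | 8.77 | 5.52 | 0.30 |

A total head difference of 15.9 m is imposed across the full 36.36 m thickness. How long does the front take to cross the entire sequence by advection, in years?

2.21

With flow normal to the layers, continuity requires the same specific discharge q through every layer.
Σ(b_i/K_i) = 6.81/0.143 + 12.1/275 + 8.68/0.00554 + 8.77/5.52 = 1616 d.
q = Δh / Σ(b_i/K_i) = 15.9 / 1616 = 0.009839 m/day.
In each layer the seepage velocity is v_i = q/n_i, so the layer transit time is t_i = b_i·n_i / q:
  layer 1 (silty sand): t_1 = 6.81 × 0.18 / 0.009839 = 124.6 d
  layer 2 (clean gravel): t_2 = 12.1 × 0.28 / 0.009839 = 344.3 d
  layer 3 (sandy clay): t_3 = 8.68 × 0.08 / 0.009839 = 70.58 d
  layer 4 (fine sand): t_4 = 8.77 × 0.30 / 0.009839 = 267.4 d
Total t = Σ t_i = 806.9 days = 2.209 years.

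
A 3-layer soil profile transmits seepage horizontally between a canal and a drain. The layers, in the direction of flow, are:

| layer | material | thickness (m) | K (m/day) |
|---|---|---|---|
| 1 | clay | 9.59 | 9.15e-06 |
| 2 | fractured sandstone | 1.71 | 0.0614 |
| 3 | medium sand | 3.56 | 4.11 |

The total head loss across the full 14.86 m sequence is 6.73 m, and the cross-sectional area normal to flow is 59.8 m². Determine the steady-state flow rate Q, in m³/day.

0.000384

Flow is perpendicular to layering, so the layers act in series and the equivalent K is the thickness-weighted harmonic mean.
Total thickness L = 9.59 + 1.71 + 3.56 = 14.86 m.
Σ(b_i/K_i) = 9.59/9.15e-06 + 1.71/0.0614 + 3.56/4.11 = 1.048e+06 d.
K_eq = L / Σ(b_i/K_i) = 14.86 / 1.048e+06 = 1.418e-05 m/day.
Q = K_eq · A · (Δh/L) = 1.418e-05 × 59.8 × (6.73/14.86) = 0.0003840 m³/day.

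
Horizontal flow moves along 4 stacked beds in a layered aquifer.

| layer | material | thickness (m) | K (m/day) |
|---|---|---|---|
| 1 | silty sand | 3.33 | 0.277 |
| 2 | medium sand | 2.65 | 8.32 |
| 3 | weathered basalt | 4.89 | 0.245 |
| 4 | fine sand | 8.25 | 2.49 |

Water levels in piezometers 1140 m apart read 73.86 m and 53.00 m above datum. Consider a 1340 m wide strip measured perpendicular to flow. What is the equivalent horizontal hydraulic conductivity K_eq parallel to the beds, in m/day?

2.34

Flow is parallel to layering, so each bed carries its own Darcy discharge and the transmissivities add.
Σ(K_i·b_i) = 0.277×3.33 + 8.32×2.65 + 0.245×4.89 + 2.49×8.25 = 44.71 m²/day.
Total thickness b = 19.12 m, so K_eq = Σ(K_i·b_i)/b = 2.338 m/day.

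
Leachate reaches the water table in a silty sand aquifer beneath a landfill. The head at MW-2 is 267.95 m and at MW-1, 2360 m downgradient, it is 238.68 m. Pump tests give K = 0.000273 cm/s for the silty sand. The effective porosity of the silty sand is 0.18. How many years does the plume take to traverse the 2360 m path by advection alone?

Convert K: 0.000273 cm/s × 864 = 0.2359 m/day.
Hydraulic gradient i = (267.95 − 238.68) / 2360 = 29.27 / 2360 = 0.01240.
Darcy flux q = K · i = 0.2359 × 0.01240 = 0.002925 m/day.
Seepage velocity v = q / n_e = 0.002925 / 0.18 = 0.01625 m/day.
Travel time t = L / v = 2360 / 0.01625 = 1.452e+05 days = 397.6 years.

398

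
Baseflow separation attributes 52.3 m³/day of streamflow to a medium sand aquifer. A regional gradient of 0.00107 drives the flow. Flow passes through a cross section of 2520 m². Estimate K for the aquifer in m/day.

19.4

Hydraulic gradient i = 0.00107.
From Q = K·A·i, K = Q / (A·i) = 52.3 / (2520 × 0.001070) = 19.40 m/day.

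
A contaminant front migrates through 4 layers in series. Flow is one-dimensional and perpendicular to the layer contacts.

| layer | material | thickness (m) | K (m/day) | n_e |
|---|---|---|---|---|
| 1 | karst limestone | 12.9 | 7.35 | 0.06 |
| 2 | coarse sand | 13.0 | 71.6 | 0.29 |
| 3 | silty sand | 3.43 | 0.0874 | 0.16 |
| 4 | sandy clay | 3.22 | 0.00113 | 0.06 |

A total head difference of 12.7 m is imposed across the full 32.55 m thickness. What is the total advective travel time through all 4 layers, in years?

3.29

With flow normal to the layers, continuity requires the same specific discharge q through every layer.
Σ(b_i/K_i) = 12.9/7.35 + 13.0/71.6 + 3.43/0.0874 + 3.22/0.00113 = 2891 d.
q = Δh / Σ(b_i/K_i) = 12.7 / 2891 = 0.004393 m/day.
In each layer the seepage velocity is v_i = q/n_i, so the layer transit time is t_i = b_i·n_i / q:
  layer 1 (karst limestone): t_1 = 12.9 × 0.06 / 0.004393 = 176.2 d
  layer 2 (coarse sand): t_2 = 13.0 × 0.29 / 0.004393 = 858.1 d
  layer 3 (silty sand): t_3 = 3.43 × 0.16 / 0.004393 = 124.9 d
  layer 4 (sandy clay): t_4 = 3.22 × 0.06 / 0.004393 = 43.98 d
Total t = Σ t_i = 1203 days = 3.294 years.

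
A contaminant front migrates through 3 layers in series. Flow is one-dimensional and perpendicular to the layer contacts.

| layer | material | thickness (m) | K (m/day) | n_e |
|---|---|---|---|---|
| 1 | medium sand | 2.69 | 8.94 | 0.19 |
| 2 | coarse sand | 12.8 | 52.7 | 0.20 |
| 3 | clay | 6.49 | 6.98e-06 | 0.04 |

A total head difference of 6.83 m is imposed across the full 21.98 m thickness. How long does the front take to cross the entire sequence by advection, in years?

1240

With flow normal to the layers, continuity requires the same specific discharge q through every layer.
Σ(b_i/K_i) = 2.69/8.94 + 12.8/52.7 + 6.49/6.98e-06 = 9.298e+05 d.
q = Δh / Σ(b_i/K_i) = 6.83 / 9.298e+05 = 7.346e-06 m/day.
In each layer the seepage velocity is v_i = q/n_i, so the layer transit time is t_i = b_i·n_i / q:
  layer 1 (medium sand): t_1 = 2.69 × 0.19 / 7.346e-06 = 69578 d
  layer 2 (coarse sand): t_2 = 12.8 × 0.20 / 7.346e-06 = 3.485e+05 d
  layer 3 (clay): t_3 = 6.49 × 0.04 / 7.346e-06 = 35341 d
Total t = Σ t_i = 4.534e+05 days = 1241 years.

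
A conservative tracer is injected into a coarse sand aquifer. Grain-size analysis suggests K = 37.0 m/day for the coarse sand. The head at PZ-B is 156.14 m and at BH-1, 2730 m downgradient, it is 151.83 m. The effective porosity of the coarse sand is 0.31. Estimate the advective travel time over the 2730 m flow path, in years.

39.7

Hydraulic gradient i = (156.14 − 151.83) / 2730 = 4.31 / 2730 = 0.001579.
Darcy flux q = K · i = 37.00 × 0.001579 = 0.05841 m/day.
Seepage velocity v = q / n_e = 0.05841 / 0.31 = 0.1884 m/day.
Travel time t = L / v = 2730 / 0.1884 = 14488 days = 39.67 years.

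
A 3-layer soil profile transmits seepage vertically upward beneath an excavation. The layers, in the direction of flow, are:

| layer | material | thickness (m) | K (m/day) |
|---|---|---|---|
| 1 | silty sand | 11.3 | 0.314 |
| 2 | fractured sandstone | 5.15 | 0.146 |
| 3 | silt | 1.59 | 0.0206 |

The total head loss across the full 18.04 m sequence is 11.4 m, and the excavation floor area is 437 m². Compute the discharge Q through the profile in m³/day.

Flow is perpendicular to layering, so the layers act in series and the equivalent K is the thickness-weighted harmonic mean.
Total thickness L = 11.3 + 5.15 + 1.59 = 18.04 m.
Σ(b_i/K_i) = 11.3/0.314 + 5.15/0.146 + 1.59/0.0206 = 148.4 d.
K_eq = L / Σ(b_i/K_i) = 18.04 / 148.4 = 0.1215 m/day.
Q = K_eq · A · (Δh/L) = 0.1215 × 437 × (11.4/18.04) = 33.56 m³/day.

33.6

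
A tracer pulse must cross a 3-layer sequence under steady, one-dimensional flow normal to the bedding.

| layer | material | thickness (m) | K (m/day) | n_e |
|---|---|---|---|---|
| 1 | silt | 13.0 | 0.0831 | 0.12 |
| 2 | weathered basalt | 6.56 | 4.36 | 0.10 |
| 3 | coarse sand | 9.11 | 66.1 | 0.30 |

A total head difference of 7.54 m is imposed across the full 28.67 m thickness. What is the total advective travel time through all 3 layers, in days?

104

With flow normal to the layers, continuity requires the same specific discharge q through every layer.
Σ(b_i/K_i) = 13.0/0.0831 + 6.56/4.36 + 9.11/66.1 = 158.1 d.
q = Δh / Σ(b_i/K_i) = 7.54 / 158.1 = 0.04770 m/day.
In each layer the seepage velocity is v_i = q/n_i, so the layer transit time is t_i = b_i·n_i / q:
  layer 1 (silt): t_1 = 13.0 × 0.12 / 0.04770 = 32.71 d
  layer 2 (weathered basalt): t_2 = 6.56 × 0.10 / 0.04770 = 13.75 d
  layer 3 (coarse sand): t_3 = 9.11 × 0.30 / 0.04770 = 57.30 d
Total t = Σ t_i = 103.8 days.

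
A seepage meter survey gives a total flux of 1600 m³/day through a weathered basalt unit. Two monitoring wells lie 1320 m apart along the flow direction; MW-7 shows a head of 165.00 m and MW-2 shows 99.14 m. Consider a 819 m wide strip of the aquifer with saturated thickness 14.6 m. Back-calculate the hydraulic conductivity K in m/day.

Cross-sectional area A = 819 × 14.6 = 11957 m².
Hydraulic gradient i = (165.00 − 99.14) / 1320 = 65.86 / 1320 = 0.04989.
From Q = K·A·i, K = Q / (A·i) = 1600 / (11957 × 0.04989) = 2.682 m/day.

2.68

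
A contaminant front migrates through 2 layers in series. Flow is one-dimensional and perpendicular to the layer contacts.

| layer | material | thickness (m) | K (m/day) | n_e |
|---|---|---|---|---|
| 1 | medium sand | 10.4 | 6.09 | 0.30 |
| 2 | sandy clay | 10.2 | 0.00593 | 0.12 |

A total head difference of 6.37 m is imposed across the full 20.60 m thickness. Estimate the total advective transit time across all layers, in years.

3.21

With flow normal to the layers, continuity requires the same specific discharge q through every layer.
Σ(b_i/K_i) = 10.4/6.09 + 10.2/0.00593 = 1722 d.
q = Δh / Σ(b_i/K_i) = 6.37 / 1722 = 0.003700 m/day.
In each layer the seepage velocity is v_i = q/n_i, so the layer transit time is t_i = b_i·n_i / q:
  layer 1 (medium sand): t_1 = 10.4 × 0.30 / 0.003700 = 843.3 d
  layer 2 (sandy clay): t_2 = 10.2 × 0.12 / 0.003700 = 330.8 d
Total t = Σ t_i = 1174 days = 3.215 years.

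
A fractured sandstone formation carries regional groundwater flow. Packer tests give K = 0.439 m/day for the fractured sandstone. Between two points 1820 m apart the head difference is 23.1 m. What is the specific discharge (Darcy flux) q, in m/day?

Hydraulic gradient i = Δh / L = 23.1 / 1820 = 0.01269.
Specific discharge q = K · i = 0.4390 × 0.01269 = 0.005572 m/day.

0.00557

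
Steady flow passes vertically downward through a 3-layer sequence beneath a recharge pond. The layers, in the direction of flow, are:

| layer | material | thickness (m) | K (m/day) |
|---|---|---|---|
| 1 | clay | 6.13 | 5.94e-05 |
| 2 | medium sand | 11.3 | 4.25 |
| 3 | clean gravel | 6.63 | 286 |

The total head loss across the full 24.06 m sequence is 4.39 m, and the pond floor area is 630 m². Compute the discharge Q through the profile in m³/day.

Flow is perpendicular to layering, so the layers act in series and the equivalent K is the thickness-weighted harmonic mean.
Total thickness L = 6.13 + 11.3 + 6.63 = 24.06 m.
Σ(b_i/K_i) = 6.13/5.94e-05 + 11.3/4.25 + 6.63/286 = 1.032e+05 d.
K_eq = L / Σ(b_i/K_i) = 24.06 / 1.032e+05 = 0.0002331 m/day.
Q = K_eq · A · (Δh/L) = 0.0002331 × 630 × (4.39/24.06) = 0.02680 m³/day.

0.0268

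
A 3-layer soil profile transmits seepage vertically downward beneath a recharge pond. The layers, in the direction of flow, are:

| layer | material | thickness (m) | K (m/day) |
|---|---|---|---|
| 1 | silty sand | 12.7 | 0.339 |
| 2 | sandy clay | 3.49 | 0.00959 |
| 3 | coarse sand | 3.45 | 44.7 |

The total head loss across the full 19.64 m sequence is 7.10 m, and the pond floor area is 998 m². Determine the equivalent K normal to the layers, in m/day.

Flow is perpendicular to layering, so the layers act in series and the equivalent K is the thickness-weighted harmonic mean.
Total thickness L = 12.7 + 3.49 + 3.45 = 19.64 m.
Σ(b_i/K_i) = 12.7/0.339 + 3.49/0.00959 + 3.45/44.7 = 401.5 d.
K_eq = L / Σ(b_i/K_i) = 19.64 / 401.5 = 0.04892 m/day.

0.0489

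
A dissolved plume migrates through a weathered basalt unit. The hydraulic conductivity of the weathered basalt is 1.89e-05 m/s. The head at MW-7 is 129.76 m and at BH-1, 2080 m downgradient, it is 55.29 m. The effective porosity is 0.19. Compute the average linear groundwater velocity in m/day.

Convert K: 1.89e-05 m/s × 86400 = 1.633 m/day.
Hydraulic gradient i = (129.76 − 55.29) / 2080 = 74.47 / 2080 = 0.03580.
Darcy flux q = K · i = 1.633 × 0.03580 = 0.05846 m/day.
Seepage velocity v = q / n_e = 0.05846 / 0.19 = 0.3077 m/day.

0.308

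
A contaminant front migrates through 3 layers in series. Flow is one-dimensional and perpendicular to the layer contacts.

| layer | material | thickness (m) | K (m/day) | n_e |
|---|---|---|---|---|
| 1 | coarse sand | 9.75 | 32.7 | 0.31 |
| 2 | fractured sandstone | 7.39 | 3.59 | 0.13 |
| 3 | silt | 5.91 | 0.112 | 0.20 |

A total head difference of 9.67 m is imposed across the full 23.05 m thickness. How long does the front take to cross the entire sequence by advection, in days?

29.4

With flow normal to the layers, continuity requires the same specific discharge q through every layer.
Σ(b_i/K_i) = 9.75/32.7 + 7.39/3.59 + 5.91/0.112 = 55.12 d.
q = Δh / Σ(b_i/K_i) = 9.67 / 55.12 = 0.1754 m/day.
In each layer the seepage velocity is v_i = q/n_i, so the layer transit time is t_i = b_i·n_i / q:
  layer 1 (coarse sand): t_1 = 9.75 × 0.31 / 0.1754 = 17.23 d
  layer 2 (fractured sandstone): t_2 = 7.39 × 0.13 / 0.1754 = 5.477 d
  layer 3 (silt): t_3 = 5.91 × 0.20 / 0.1754 = 6.738 d
Total t = Σ t_i = 29.44 days.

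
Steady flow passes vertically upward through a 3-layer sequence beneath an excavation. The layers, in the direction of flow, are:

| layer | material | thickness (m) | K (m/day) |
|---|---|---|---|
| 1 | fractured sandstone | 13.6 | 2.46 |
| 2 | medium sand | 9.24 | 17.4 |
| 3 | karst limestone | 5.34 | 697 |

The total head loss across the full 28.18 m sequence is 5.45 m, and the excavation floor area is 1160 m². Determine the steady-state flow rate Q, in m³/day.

Flow is perpendicular to layering, so the layers act in series and the equivalent K is the thickness-weighted harmonic mean.
Total thickness L = 13.6 + 9.24 + 5.34 = 28.18 m.
Σ(b_i/K_i) = 13.6/2.46 + 9.24/17.4 + 5.34/697 = 6.067 d.
K_eq = L / Σ(b_i/K_i) = 28.18 / 6.067 = 4.645 m/day.
Q = K_eq · A · (Δh/L) = 4.645 × 1160 × (5.45/28.18) = 1042 m³/day.

1040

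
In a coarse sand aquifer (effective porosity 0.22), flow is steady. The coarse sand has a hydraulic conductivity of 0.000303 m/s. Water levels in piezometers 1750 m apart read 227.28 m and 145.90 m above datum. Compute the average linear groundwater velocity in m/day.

5.53

Convert K: 0.000303 m/s × 86400 = 26.18 m/day.
Hydraulic gradient i = (227.28 − 145.90) / 1750 = 81.38 / 1750 = 0.04650.
Darcy flux q = K · i = 26.18 × 0.04650 = 1.217 m/day.
Seepage velocity v = q / n_e = 1.217 / 0.22 = 5.534 m/day.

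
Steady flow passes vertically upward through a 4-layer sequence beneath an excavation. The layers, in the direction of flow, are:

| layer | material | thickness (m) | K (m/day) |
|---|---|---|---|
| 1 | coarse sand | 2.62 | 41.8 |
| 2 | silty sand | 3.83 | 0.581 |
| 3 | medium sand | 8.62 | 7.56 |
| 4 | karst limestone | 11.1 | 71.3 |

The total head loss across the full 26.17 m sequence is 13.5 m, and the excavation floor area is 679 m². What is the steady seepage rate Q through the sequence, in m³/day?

Flow is perpendicular to layering, so the layers act in series and the equivalent K is the thickness-weighted harmonic mean.
Total thickness L = 2.62 + 3.83 + 8.62 + 11.1 = 26.17 m.
Σ(b_i/K_i) = 2.62/41.8 + 3.83/0.581 + 8.62/7.56 + 11.1/71.3 = 7.951 d.
K_eq = L / Σ(b_i/K_i) = 26.17 / 7.951 = 3.292 m/day.
Q = K_eq · A · (Δh/L) = 3.292 × 679 × (13.5/26.17) = 1153 m³/day.

1150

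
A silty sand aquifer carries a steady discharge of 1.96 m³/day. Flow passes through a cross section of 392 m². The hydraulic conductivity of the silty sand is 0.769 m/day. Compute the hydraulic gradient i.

0.00650

From Q = K·A·i, i = Q / (K·A) = 1.96 / (0.7690 × 392.0) = 0.006502.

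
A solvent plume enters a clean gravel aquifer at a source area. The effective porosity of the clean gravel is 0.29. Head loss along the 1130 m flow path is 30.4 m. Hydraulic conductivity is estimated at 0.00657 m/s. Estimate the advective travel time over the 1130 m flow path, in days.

Convert K: 0.00657 m/s × 86400 = 567.6 m/day.
Hydraulic gradient i = Δh / L = 30.4 / 1130 = 0.02690.
Darcy flux q = K · i = 567.6 × 0.02690 = 15.27 m/day.
Seepage velocity v = q / n_e = 15.27 / 0.29 = 52.66 m/day.
Travel time t = L / v = 1130 / 52.66 = 21.46 days.

21.5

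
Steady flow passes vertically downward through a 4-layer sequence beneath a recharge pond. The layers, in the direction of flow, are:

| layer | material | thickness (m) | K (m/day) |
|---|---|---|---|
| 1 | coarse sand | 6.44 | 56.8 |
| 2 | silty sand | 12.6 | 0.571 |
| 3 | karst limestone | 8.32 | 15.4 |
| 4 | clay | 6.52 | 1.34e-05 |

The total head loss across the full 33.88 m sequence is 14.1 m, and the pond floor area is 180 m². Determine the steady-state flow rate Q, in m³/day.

0.00522

Flow is perpendicular to layering, so the layers act in series and the equivalent K is the thickness-weighted harmonic mean.
Total thickness L = 6.44 + 12.6 + 8.32 + 6.52 = 33.88 m.
Σ(b_i/K_i) = 6.44/56.8 + 12.6/0.571 + 8.32/15.4 + 6.52/1.34e-05 = 4.866e+05 d.
K_eq = L / Σ(b_i/K_i) = 33.88 / 4.866e+05 = 6.963e-05 m/day.
Q = K_eq · A · (Δh/L) = 6.963e-05 × 180 × (14.1/33.88) = 0.005216 m³/day.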